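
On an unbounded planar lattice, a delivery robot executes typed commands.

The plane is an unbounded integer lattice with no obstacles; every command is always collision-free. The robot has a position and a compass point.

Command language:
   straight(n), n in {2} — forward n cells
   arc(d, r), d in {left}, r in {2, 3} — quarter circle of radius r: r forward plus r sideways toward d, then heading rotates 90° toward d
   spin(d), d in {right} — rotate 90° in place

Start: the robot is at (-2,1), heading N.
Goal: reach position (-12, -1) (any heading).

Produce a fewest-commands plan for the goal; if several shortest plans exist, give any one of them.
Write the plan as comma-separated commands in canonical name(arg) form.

t0: at (-2,1), heading N
1. arc(left, 3) → at (-5,4), heading W
2. arc(left, 2) → at (-7,2), heading S
3. spin(right) → at (-7,2), heading W
4. straight(2) → at (-9,2), heading W
5. arc(left, 3) → at (-12,-1), heading S
nothing shorter than 5 reaches the goal.

arc(left, 3), arc(left, 2), spin(right), straight(2), arc(left, 3)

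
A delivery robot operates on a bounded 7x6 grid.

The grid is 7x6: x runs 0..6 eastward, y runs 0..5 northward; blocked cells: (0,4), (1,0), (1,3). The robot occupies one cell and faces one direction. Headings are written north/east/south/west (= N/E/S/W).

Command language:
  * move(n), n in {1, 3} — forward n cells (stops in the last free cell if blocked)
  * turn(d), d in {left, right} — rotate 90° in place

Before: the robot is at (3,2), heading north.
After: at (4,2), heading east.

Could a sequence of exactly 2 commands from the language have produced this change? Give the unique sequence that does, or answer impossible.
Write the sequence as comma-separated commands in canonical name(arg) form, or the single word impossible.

turn(right), move(1)

key: running move(1) before turn(right) would end elsewhere — order is forced
start: at (3,2), heading north
step 1 (turn(right)): at (3,2), heading east
step 2 (move(1)): at (4,2), heading east
uniquely the one of 16 2-step routes that fits.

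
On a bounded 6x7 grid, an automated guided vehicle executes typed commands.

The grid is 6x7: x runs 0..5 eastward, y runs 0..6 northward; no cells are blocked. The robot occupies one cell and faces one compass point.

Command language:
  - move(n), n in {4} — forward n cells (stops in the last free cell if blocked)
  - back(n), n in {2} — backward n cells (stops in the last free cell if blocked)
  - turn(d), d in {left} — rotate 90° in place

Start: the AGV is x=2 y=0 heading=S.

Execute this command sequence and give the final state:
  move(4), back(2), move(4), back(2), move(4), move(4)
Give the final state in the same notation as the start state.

x=2 y=0 heading=S

initial: x=2 y=0 heading=S
1. move(4) → x=2 y=0 heading=S
2. back(2) → x=2 y=2 heading=S
3. move(4) → x=2 y=0 heading=S
4. back(2) → x=2 y=2 heading=S
5. move(4) → x=2 y=0 heading=S
6. move(4) → x=2 y=0 heading=S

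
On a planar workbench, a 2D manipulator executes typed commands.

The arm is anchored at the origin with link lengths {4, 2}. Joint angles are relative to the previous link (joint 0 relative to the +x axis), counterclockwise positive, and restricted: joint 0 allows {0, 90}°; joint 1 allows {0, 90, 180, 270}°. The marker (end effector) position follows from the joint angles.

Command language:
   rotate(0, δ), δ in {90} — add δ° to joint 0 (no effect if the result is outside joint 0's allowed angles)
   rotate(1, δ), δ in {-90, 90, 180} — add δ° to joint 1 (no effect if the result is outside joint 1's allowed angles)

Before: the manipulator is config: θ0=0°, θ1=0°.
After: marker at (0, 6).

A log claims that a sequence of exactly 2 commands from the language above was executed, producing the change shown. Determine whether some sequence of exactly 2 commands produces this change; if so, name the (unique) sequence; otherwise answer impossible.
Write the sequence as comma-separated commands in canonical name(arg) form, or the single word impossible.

begin: config: θ0=0°, θ1=0°
1. rotate(0, 90) → config: θ0=90°, θ1=0°
2. rotate(0, 90) → config: θ0=90°, θ1=0°
no other 2-command option fits: unique.

rotate(0, 90), rotate(0, 90)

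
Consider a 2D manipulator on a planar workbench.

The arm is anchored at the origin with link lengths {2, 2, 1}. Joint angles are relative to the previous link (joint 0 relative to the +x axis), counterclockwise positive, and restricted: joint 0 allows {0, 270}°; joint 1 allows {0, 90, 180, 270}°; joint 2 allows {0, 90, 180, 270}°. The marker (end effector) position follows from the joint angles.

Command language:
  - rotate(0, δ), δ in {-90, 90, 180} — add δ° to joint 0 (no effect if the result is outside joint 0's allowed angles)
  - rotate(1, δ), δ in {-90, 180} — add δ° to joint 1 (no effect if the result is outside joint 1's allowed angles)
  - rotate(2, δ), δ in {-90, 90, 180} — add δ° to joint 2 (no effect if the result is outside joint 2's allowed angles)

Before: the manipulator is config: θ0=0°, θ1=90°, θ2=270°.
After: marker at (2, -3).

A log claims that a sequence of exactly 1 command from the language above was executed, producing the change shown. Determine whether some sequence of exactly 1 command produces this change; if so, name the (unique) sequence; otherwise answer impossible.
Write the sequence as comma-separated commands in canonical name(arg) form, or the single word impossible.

initial: config: θ0=0°, θ1=90°, θ2=270°
t=1 rotate(0, -90) ⇒ config: θ0=270°, θ1=90°, θ2=270°
all 8 alternatives checked — unique.

rotate(0, -90)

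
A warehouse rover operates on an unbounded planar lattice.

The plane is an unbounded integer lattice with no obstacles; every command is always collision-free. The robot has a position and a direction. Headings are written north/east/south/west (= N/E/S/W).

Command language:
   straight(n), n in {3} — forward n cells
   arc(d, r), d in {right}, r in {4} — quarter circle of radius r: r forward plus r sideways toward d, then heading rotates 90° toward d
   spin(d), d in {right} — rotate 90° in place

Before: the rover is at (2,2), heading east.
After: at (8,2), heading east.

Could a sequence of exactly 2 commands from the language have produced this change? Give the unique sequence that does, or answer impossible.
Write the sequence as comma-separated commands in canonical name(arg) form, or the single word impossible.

straight(3), straight(3)

key: heading stays E — no command in the sequence turns
start: at (2,2), heading east
step 1 (straight(3)): at (5,2), heading east
step 2 (straight(3)): at (8,2), heading east
no other 2-command option fits: unique.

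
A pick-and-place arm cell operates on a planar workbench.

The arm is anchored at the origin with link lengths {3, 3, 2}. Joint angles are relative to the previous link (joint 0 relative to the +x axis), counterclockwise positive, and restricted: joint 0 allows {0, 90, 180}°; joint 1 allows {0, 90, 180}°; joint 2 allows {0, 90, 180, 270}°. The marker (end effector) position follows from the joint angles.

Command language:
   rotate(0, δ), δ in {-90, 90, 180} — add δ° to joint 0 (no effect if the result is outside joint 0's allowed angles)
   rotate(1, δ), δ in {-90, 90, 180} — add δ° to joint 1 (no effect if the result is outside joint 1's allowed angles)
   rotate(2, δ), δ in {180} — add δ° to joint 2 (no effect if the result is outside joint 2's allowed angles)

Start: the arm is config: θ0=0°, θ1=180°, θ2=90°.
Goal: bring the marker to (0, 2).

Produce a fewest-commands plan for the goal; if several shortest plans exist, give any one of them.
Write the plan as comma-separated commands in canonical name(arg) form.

rotate(2, 180)

t0: config: θ0=0°, θ1=180°, θ2=90°
[1] after rotate(2, 180): config: θ0=0°, θ1=180°, θ2=270°
shorter routes all fall short; 1 is best.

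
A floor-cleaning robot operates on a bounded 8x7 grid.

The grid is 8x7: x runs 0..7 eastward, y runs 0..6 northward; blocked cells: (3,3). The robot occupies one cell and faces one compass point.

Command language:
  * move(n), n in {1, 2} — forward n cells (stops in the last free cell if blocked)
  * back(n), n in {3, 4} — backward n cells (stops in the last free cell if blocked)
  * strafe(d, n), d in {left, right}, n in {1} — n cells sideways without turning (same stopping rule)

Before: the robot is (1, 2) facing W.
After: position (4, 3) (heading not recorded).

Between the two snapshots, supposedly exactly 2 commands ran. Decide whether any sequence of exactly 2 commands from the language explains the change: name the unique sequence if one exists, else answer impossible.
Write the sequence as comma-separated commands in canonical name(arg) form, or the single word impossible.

key: order matters: swapping back(3) and strafe(right, 1) lands elsewhere
start: (1, 2) facing W
step 1 (back(3)): (4, 2) facing W
step 2 (strafe(right, 1)): (4, 3) facing W
all 36 alternatives checked — unique.

back(3), strafe(right, 1)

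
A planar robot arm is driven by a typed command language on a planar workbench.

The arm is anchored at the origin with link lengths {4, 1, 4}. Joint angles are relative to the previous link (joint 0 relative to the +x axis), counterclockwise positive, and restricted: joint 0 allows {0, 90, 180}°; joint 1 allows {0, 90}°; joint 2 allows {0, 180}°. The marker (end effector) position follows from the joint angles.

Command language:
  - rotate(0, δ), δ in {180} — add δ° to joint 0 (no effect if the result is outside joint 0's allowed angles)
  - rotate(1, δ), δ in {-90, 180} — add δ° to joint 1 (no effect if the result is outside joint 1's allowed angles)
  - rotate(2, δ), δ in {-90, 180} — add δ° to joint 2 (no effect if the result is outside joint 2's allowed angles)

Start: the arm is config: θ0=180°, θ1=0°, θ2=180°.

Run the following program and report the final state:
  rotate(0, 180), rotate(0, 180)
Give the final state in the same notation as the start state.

initial: config: θ0=180°, θ1=0°, θ2=180°
step 1 (rotate(0, 180)): config: θ0=0°, θ1=0°, θ2=180°
step 2 (rotate(0, 180)): config: θ0=180°, θ1=0°, θ2=180°

config: θ0=180°, θ1=0°, θ2=180°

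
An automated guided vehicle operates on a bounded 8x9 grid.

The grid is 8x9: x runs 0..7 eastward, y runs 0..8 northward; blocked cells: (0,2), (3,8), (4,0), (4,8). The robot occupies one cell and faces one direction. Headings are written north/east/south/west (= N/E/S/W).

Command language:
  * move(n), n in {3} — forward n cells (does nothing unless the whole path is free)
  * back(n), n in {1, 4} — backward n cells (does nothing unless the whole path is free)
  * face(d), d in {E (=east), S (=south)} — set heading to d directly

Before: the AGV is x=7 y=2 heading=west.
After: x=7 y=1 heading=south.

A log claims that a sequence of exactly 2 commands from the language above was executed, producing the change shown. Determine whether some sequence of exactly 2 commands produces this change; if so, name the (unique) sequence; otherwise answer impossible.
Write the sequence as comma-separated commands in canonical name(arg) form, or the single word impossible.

impossible

checked all 2-command options: none fits.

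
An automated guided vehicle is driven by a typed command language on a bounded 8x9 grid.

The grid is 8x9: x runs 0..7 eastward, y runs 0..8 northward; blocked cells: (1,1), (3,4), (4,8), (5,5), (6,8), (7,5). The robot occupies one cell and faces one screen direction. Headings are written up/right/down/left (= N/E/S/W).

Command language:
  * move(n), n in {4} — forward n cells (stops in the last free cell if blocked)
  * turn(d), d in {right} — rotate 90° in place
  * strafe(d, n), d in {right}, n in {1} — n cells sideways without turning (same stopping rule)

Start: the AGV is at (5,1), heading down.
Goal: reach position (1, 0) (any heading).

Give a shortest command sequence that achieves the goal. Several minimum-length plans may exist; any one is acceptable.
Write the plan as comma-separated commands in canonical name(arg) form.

begin: at (5,1), heading down
step 1 (move(4)): at (5,0), heading down
step 2 (turn(right)): at (5,0), heading left
step 3 (move(4)): at (1,0), heading left
minimal: 3 command(s), checked below 3.

move(4), turn(right), move(4)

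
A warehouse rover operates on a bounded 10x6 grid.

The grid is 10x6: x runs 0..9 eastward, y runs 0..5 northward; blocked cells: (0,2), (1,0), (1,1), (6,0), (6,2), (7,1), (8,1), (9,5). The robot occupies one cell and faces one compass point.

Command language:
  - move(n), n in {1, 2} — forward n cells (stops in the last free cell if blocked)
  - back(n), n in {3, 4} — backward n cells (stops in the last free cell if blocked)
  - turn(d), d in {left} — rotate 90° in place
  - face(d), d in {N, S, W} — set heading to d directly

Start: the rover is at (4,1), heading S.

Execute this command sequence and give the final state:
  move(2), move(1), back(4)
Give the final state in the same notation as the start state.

t0: at (4,1), heading S
1. move(2) → at (4,0), heading S
2. move(1) → at (4,0), heading S
3. back(4) → at (4,4), heading S

at (4,4), heading S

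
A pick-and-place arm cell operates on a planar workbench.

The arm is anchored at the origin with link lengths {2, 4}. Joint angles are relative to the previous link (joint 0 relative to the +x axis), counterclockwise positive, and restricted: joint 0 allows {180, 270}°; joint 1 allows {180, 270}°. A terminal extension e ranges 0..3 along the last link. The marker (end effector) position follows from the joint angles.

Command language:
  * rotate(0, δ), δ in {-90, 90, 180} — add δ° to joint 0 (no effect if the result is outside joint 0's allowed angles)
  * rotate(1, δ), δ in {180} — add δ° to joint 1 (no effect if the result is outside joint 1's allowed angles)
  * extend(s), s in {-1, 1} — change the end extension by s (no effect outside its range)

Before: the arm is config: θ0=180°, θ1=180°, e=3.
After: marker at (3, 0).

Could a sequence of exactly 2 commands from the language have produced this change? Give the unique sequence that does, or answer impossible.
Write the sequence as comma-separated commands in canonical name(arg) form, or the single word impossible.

extend(-1), extend(-1)

t0: config: θ0=180°, θ1=180°, e=3
step 1 (extend(-1)): config: θ0=180°, θ1=180°, e=2
step 2 (extend(-1)): config: θ0=180°, θ1=180°, e=1
no other 2-command option fits: unique.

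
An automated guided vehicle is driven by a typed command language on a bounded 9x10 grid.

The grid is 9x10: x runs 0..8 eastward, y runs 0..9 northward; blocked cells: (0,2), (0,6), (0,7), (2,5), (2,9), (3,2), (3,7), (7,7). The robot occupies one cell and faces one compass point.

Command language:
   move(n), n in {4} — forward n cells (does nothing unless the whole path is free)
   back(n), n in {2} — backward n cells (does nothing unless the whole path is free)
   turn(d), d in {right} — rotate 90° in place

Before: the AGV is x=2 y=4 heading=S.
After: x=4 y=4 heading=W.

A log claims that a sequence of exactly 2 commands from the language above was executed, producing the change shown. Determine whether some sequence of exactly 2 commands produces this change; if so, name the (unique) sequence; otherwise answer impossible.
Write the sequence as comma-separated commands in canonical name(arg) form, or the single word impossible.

turn(right), back(2)

key: cell and facing (now W) both changed — the 2 commands mix motion and turning
initial: x=2 y=4 heading=S
t=1 turn(right) ⇒ x=2 y=4 heading=W
t=2 back(2) ⇒ x=4 y=4 heading=W
no rival 2-sequence matches.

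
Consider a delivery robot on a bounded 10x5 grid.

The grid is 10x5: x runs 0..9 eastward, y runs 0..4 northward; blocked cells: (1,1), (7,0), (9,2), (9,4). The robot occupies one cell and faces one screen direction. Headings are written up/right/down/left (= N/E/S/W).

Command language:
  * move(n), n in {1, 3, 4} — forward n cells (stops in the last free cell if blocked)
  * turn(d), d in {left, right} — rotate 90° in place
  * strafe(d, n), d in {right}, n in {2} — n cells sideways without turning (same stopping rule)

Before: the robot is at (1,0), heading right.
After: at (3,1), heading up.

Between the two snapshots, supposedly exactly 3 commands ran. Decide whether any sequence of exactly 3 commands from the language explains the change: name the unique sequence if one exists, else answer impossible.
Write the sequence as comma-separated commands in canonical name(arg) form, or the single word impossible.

key: cell and facing (now N) both changed — the 3 commands mix motion and turning
begin: at (1,0), heading right
t=1 turn(left) ⇒ at (1,0), heading up
t=2 strafe(right, 2) ⇒ at (3,0), heading up
t=3 move(1) ⇒ at (3,1), heading up
no other 3-command option fits: unique.

turn(left), strafe(right, 2), move(1)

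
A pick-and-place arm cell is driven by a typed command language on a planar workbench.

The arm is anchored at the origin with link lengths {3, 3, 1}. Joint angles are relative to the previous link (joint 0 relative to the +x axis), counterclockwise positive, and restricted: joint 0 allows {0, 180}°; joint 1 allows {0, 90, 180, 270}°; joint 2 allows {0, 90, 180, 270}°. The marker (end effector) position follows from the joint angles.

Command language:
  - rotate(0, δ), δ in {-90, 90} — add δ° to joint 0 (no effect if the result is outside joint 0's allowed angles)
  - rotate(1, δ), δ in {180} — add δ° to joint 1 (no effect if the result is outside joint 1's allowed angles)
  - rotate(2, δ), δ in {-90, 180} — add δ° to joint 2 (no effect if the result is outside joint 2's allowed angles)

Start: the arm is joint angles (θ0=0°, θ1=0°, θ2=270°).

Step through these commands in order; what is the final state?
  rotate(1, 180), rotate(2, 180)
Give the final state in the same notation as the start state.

joint angles (θ0=0°, θ1=180°, θ2=90°)

begin: joint angles (θ0=0°, θ1=0°, θ2=270°)
1. rotate(1, 180) → joint angles (θ0=0°, θ1=180°, θ2=270°)
2. rotate(2, 180) → joint angles (θ0=0°, θ1=180°, θ2=90°)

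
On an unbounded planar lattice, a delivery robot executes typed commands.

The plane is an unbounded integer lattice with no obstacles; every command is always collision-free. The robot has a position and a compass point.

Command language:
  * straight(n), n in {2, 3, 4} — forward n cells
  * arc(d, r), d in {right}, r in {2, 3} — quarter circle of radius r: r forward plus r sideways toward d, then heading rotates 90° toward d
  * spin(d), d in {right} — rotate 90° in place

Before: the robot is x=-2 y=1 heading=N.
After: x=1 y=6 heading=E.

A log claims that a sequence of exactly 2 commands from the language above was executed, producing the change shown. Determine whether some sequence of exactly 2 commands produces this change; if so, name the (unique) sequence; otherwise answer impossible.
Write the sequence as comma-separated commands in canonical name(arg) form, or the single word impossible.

straight(2), arc(right, 3)

key: running arc(right, 3) before straight(2) would end elsewhere — order is forced
begin: x=-2 y=1 heading=N
1. straight(2) → x=-2 y=3 heading=N
2. arc(right, 3) → x=1 y=6 heading=E
uniquely the one of 36 2-step routes that fits.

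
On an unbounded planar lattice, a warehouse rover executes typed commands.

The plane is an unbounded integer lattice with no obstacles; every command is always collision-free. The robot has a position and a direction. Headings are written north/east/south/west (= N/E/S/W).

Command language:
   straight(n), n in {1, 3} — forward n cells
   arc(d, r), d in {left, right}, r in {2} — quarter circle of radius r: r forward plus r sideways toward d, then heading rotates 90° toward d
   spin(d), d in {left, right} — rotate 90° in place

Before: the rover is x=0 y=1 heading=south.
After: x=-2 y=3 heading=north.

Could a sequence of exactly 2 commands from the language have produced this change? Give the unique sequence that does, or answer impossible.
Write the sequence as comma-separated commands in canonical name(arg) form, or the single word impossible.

spin(right), arc(right, 2)

key: cell and facing (now N) both changed — the 2 commands mix motion and turning
initial: x=0 y=1 heading=south
[1] after spin(right): x=0 y=1 heading=west
[2] after arc(right, 2): x=-2 y=3 heading=north
all 36 alternatives checked — unique.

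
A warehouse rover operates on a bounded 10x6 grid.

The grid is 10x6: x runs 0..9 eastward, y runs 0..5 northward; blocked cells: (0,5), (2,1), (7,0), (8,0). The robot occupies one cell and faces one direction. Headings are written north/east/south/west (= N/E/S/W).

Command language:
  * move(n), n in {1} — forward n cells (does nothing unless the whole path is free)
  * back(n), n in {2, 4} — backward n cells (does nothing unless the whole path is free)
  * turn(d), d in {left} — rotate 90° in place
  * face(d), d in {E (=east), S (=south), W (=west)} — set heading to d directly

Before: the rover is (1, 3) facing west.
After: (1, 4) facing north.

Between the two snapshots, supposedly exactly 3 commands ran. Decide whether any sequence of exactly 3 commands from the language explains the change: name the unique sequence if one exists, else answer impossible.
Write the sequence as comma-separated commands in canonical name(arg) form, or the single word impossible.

face(E), turn(left), move(1)

key: running move(1) before face(E) would end elsewhere — order is forced
from: (1, 3) facing west
[1] after face(E): (1, 3) facing east
[2] after turn(left): (1, 3) facing north
[3] after move(1): (1, 4) facing north
all 343 alternatives checked — unique.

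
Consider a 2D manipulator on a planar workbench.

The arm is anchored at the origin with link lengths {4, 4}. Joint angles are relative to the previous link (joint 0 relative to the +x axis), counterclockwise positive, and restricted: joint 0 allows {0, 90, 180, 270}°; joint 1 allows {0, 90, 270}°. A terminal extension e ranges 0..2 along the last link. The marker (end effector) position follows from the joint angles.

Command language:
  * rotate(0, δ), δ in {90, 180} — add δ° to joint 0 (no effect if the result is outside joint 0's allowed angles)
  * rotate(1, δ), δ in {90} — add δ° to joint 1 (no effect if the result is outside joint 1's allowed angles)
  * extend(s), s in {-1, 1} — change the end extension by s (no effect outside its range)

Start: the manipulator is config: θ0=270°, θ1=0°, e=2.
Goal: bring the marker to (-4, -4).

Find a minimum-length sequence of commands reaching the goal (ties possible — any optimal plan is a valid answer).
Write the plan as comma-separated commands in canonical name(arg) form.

from: config: θ0=270°, θ1=0°, e=2
1. rotate(1, 90) → config: θ0=270°, θ1=90°, e=2
2. rotate(0, 180) → config: θ0=90°, θ1=90°, e=2
3. extend(-1) → config: θ0=90°, θ1=90°, e=1
4. extend(-1) → config: θ0=90°, θ1=90°, e=0
5. rotate(0, 90) → config: θ0=180°, θ1=90°, e=0
shorter routes all fall short; 5 is best.

rotate(1, 90), rotate(0, 180), extend(-1), extend(-1), rotate(0, 90)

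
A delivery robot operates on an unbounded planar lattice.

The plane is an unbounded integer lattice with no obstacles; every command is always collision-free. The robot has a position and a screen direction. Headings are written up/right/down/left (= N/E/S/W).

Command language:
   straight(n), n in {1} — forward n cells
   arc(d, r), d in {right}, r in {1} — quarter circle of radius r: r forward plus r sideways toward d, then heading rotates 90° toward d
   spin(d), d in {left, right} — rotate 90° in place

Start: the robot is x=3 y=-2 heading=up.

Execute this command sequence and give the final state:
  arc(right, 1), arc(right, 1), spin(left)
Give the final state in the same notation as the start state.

x=5 y=-2 heading=right

initial: x=3 y=-2 heading=up
[1] after arc(right, 1): x=4 y=-1 heading=right
[2] after arc(right, 1): x=5 y=-2 heading=down
[3] after spin(left): x=5 y=-2 heading=right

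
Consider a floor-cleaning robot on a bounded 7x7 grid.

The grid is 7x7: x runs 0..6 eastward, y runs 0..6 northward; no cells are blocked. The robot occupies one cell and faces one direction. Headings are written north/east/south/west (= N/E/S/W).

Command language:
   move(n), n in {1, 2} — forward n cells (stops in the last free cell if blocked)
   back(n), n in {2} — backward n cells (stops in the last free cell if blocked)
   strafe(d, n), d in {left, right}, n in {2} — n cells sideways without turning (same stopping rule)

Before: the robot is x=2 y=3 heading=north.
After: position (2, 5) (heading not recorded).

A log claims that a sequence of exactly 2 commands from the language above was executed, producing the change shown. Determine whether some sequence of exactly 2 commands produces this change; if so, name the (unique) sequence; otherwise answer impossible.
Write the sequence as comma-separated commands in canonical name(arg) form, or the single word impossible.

move(1), move(1)

t0: x=2 y=3 heading=north
step 1 (move(1)): x=2 y=4 heading=north
step 2 (move(1)): x=2 y=5 heading=north
no other 2-command option fits: unique.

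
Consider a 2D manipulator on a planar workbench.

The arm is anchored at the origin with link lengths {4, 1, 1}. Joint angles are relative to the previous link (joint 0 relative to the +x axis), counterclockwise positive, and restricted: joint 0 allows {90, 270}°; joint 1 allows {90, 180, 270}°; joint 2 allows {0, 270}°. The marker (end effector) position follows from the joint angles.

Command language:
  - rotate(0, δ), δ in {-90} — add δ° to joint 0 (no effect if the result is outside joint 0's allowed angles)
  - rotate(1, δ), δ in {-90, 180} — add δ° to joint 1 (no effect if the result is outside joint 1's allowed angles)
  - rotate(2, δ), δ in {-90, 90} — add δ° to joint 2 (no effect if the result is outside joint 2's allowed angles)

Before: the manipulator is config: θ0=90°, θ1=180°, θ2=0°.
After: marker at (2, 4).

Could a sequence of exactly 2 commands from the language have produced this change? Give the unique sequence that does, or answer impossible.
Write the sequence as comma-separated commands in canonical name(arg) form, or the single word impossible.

key: running rotate(1, 180) before rotate(1, -90) would end elsewhere — order is forced
t0: config: θ0=90°, θ1=180°, θ2=0°
1. rotate(1, -90) → config: θ0=90°, θ1=90°, θ2=0°
2. rotate(1, 180) → config: θ0=90°, θ1=270°, θ2=0°
no rival 2-sequence matches.

rotate(1, -90), rotate(1, 180)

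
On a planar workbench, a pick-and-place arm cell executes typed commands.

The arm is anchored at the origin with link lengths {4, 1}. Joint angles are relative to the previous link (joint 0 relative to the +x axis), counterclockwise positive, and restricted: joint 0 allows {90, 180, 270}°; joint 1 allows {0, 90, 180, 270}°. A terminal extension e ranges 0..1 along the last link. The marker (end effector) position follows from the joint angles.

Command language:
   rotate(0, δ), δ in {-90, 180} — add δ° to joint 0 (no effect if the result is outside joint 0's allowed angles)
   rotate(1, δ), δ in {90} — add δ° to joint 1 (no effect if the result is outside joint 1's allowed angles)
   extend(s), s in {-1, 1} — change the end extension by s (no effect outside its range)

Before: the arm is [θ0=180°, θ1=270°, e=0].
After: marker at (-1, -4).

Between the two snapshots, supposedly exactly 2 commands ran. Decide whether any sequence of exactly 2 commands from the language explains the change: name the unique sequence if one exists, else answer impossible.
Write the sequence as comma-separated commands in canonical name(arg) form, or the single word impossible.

rotate(0, -90), rotate(0, 180)

key: order matters: swapping rotate(0, -90) and rotate(0, 180) lands elsewhere
initial: [θ0=180°, θ1=270°, e=0]
[1] after rotate(0, -90): [θ0=90°, θ1=270°, e=0]
[2] after rotate(0, 180): [θ0=270°, θ1=270°, e=0]
uniquely the one of 25 2-step routes that fits.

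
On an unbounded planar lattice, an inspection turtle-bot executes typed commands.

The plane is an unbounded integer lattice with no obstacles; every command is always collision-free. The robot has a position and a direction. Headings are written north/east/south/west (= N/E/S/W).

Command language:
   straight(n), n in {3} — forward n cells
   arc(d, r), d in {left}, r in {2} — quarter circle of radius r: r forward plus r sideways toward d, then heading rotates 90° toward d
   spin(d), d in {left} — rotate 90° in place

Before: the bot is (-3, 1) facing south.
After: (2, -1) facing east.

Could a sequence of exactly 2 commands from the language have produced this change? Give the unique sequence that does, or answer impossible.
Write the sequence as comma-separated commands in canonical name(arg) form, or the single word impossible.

arc(left, 2), straight(3)

key: order matters: swapping arc(left, 2) and straight(3) lands elsewhere
begin: (-3, 1) facing south
[1] after arc(left, 2): (-1, -1) facing east
[2] after straight(3): (2, -1) facing east
uniquely the one of 9 2-step routes that fits.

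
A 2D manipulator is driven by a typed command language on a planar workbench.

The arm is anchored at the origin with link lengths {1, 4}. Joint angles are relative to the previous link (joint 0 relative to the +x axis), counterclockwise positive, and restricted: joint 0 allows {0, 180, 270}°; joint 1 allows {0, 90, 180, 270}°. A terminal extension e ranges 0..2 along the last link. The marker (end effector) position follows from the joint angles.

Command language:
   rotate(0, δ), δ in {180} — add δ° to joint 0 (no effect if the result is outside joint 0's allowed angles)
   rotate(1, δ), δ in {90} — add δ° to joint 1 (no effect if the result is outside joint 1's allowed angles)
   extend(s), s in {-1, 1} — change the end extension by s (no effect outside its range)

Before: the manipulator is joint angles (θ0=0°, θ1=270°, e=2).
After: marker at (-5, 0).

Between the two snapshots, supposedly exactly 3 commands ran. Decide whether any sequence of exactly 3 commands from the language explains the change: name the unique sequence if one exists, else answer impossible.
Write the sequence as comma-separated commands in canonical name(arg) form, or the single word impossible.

rotate(1, 90), rotate(1, 90), rotate(1, 90)

start: joint angles (θ0=0°, θ1=270°, e=2)
[1] after rotate(1, 90): joint angles (θ0=0°, θ1=0°, e=2)
[2] after rotate(1, 90): joint angles (θ0=0°, θ1=90°, e=2)
[3] after rotate(1, 90): joint angles (θ0=0°, θ1=180°, e=2)
no other 3-command option fits: unique.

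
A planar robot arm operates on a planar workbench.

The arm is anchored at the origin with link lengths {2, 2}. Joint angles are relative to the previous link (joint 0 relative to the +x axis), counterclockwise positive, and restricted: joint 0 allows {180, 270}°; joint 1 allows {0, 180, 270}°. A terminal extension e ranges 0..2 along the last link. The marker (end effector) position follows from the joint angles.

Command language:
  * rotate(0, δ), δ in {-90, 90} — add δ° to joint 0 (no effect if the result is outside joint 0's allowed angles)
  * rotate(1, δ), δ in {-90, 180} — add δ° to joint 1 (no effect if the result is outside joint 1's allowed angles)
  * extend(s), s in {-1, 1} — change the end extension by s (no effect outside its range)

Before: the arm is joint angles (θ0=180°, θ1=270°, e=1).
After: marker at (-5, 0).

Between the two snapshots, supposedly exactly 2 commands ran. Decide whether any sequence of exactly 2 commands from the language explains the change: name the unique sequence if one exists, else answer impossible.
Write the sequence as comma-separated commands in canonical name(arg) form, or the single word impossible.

key: running rotate(1, 180) before rotate(1, -90) would end elsewhere — order is forced
initial: joint angles (θ0=180°, θ1=270°, e=1)
1. rotate(1, -90) → joint angles (θ0=180°, θ1=180°, e=1)
2. rotate(1, 180) → joint angles (θ0=180°, θ1=0°, e=1)
no other 2-command option fits: unique.

rotate(1, -90), rotate(1, 180)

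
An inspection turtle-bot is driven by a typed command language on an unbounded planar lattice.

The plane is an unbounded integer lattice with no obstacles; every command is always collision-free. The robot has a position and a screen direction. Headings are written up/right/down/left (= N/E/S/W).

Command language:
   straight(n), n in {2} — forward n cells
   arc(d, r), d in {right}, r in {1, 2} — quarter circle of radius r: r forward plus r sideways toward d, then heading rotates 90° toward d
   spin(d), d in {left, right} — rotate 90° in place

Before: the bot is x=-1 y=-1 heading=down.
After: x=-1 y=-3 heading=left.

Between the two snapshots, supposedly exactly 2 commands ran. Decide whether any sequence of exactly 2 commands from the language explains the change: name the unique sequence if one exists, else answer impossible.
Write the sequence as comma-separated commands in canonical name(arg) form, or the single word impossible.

key: order matters: swapping straight(2) and spin(right) lands elsewhere
t0: x=-1 y=-1 heading=down
[1] after straight(2): x=-1 y=-3 heading=down
[2] after spin(right): x=-1 y=-3 heading=left
all 25 alternatives checked — unique.

straight(2), spin(right)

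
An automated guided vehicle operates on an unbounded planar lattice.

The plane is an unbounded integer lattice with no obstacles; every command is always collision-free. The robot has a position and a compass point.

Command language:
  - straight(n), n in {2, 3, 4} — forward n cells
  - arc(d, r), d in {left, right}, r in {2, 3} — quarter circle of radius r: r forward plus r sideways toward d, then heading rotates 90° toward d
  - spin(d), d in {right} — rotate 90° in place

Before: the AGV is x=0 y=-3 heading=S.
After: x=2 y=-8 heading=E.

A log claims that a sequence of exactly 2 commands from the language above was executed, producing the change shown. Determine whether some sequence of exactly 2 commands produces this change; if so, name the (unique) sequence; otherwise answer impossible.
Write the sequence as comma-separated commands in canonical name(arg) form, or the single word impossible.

straight(3), arc(left, 2)

key: cell and facing (now E) both changed — the 2 commands mix motion and turning
t0: x=0 y=-3 heading=S
step 1 (straight(3)): x=0 y=-6 heading=S
step 2 (arc(left, 2)): x=2 y=-8 heading=E
uniquely the one of 64 2-step routes that fits.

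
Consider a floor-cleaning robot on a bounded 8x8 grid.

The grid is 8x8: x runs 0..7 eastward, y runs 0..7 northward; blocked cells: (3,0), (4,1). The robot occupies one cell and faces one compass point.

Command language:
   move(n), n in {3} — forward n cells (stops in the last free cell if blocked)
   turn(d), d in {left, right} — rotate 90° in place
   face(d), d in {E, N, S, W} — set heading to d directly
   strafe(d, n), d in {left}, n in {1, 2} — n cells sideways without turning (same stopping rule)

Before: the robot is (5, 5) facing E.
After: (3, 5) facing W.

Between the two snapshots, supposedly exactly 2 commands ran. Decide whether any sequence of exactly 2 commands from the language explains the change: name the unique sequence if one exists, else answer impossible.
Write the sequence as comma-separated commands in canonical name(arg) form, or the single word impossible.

impossible

checked all 2-command options: none fits.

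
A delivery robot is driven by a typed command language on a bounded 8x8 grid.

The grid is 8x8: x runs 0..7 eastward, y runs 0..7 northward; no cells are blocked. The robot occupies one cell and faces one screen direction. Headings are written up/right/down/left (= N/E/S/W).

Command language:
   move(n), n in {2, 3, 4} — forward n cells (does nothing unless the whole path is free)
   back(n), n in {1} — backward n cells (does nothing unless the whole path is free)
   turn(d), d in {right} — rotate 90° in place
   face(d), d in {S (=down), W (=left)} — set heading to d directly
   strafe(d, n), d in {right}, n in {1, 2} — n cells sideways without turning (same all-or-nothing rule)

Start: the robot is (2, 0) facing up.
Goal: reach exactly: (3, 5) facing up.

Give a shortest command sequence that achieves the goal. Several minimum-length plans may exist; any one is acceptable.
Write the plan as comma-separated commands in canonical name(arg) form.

strafe(right, 1), move(3), move(2)

from: (2, 0) facing up
1. strafe(right, 1) → (3, 0) facing up
2. move(3) → (3, 3) facing up
3. move(2) → (3, 5) facing up
shorter routes all fall short; 3 is best.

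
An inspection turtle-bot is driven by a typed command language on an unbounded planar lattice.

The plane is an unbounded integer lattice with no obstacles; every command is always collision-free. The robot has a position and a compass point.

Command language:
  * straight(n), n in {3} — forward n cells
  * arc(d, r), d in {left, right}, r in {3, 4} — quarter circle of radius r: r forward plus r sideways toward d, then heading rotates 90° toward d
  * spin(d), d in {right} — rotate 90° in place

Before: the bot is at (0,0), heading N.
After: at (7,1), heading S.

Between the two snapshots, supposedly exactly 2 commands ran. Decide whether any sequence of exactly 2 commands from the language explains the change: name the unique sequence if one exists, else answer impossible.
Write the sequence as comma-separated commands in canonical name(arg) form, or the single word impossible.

arc(right, 4), arc(right, 3)

key: running arc(right, 3) before arc(right, 4) would end elsewhere — order is forced
begin: at (0,0), heading N
[1] after arc(right, 4): at (4,4), heading E
[2] after arc(right, 3): at (7,1), heading S
all 36 alternatives checked — unique.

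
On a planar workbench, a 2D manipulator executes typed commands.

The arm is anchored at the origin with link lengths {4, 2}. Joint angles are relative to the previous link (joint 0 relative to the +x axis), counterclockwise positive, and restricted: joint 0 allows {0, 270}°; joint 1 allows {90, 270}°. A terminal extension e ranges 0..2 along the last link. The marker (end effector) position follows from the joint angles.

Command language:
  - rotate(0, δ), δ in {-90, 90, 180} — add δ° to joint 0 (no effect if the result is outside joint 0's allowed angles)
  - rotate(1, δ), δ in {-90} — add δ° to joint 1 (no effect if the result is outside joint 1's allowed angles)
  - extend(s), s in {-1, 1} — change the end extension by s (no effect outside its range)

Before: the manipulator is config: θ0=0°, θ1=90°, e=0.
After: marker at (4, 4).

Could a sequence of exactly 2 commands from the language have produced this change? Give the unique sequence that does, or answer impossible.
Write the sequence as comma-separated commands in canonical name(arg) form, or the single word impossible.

from: config: θ0=0°, θ1=90°, e=0
t=1 extend(1) ⇒ config: θ0=0°, θ1=90°, e=1
t=2 extend(1) ⇒ config: θ0=0°, θ1=90°, e=2
all 36 alternatives checked — unique.

extend(1), extend(1)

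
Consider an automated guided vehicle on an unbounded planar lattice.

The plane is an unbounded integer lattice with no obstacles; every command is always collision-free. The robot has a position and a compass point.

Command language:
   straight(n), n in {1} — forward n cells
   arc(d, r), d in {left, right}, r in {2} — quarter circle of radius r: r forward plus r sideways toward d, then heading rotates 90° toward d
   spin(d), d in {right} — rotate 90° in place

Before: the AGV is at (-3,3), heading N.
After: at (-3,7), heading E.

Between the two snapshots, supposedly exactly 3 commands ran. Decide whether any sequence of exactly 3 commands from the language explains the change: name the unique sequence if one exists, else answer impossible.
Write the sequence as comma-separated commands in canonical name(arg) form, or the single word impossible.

arc(left, 2), spin(right), arc(right, 2)

key: order matters: swapping arc(left, 2) and arc(right, 2) lands elsewhere
t0: at (-3,3), heading N
[1] after arc(left, 2): at (-5,5), heading W
[2] after spin(right): at (-5,5), heading N
[3] after arc(right, 2): at (-3,7), heading E
no rival 3-sequence matches.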